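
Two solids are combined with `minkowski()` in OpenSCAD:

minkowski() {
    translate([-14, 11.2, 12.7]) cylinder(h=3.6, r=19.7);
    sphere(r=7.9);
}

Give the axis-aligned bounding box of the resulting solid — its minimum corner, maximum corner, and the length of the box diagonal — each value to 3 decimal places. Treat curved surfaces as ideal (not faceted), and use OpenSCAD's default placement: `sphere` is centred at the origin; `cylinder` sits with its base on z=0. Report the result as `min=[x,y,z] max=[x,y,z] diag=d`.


A = translate([-14, 11.2, 12.7]) cylinder(h=3.6, r=19.7) → bbox [-33.7,-8.5,12.7] .. [5.7,30.9,16.3]
B = sphere(r=7.9) → bbox [-7.9,-7.9,-7.9] .. [7.9,7.9,7.9]
lo = A.lo+B.lo = [-33.7-7.9, -8.5-7.9, 12.7-7.9] = [-41.600,-16.400,4.800]
hi = A.hi+B.hi = [5.7+7.9, 30.9+7.9, 16.3+7.9] = [13.600,38.800,24.200]
diag = √(55.2²+55.2²+19.4²) = √6470.44 = 80.439

min=[-41.600,-16.400,4.800] max=[13.600,38.800,24.200] diag=80.439


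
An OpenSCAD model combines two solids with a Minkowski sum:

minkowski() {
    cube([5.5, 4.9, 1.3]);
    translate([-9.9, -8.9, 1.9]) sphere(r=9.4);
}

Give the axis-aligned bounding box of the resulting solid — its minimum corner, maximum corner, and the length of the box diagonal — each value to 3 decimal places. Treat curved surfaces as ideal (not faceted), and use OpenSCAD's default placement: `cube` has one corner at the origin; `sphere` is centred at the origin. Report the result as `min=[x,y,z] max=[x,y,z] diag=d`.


min=[-19.300,-18.300,-7.500] max=[5.000,5.400,12.600] diag=39.449

A = translate([-9.9, -8.9, 1.9]) sphere(r=9.4) → bbox [-19.3,-18.3,-7.5] .. [-0.5,0.5,11.3]
B = cube([5.5, 4.9, 1.3]) → bbox [0,0,0] .. [5.5,4.9,1.3]
lo = A.lo+B.lo = [-19.3+0, -18.3+0, -7.5+0] = [-19.300,-18.300,-7.500]
hi = A.hi+B.hi = [-0.5+5.5, 0.5+4.9, 11.3+1.3] = [5.000,5.400,12.600]
diag = √(24.3²+23.7²+20.1²) = √1556.19 = 39.449


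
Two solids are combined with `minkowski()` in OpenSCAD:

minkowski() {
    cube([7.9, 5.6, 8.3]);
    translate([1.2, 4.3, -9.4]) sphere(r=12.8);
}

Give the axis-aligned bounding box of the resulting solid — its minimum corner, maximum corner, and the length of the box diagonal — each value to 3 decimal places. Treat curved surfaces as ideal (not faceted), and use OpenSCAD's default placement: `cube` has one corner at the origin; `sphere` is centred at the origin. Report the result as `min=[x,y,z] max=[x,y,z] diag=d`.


A = translate([1.2, 4.3, -9.4]) sphere(r=12.8) → bbox [-11.6,-8.5,-22.2] .. [14,17.1,3.4]
B = cube([7.9, 5.6, 8.3]) → bbox [0,0,0] .. [7.9,5.6,8.3]
lo = A.lo+B.lo = [-11.6+0, -8.5+0, -22.2+0] = [-11.600,-8.500,-22.200]
hi = A.hi+B.hi = [14+7.9, 17.1+5.6, 3.4+8.3] = [21.900,22.700,11.700]
diag = √(33.5²+31.2²+33.9²) = √3244.9 = 56.964

min=[-11.600,-8.500,-22.200] max=[21.900,22.700,11.700] diag=56.964


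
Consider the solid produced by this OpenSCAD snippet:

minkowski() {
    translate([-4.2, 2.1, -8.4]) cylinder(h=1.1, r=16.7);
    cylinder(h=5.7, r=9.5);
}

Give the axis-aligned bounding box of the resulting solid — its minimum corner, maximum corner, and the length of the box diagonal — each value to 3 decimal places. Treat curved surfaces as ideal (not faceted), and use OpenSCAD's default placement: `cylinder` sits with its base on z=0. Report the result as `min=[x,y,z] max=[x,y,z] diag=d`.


A = translate([-4.2, 2.1, -8.4]) cylinder(h=1.1, r=16.7) → bbox [-20.9,-14.6,-8.4] .. [12.5,18.8,-7.3]
B = cylinder(h=5.7, r=9.5) → bbox [-9.5,-9.5,0] .. [9.5,9.5,5.7]
lo = A.lo+B.lo = [-20.9-9.5, -14.6-9.5, -8.4+0] = [-30.400,-24.100,-8.400]
hi = A.hi+B.hi = [12.5+9.5, 18.8+9.5, -7.3+5.7] = [22.000,28.300,-1.600]
diag = √(52.4²+52.4²+6.8²) = √5537.76 = 74.416

min=[-30.400,-24.100,-8.400] max=[22.000,28.300,-1.600] diag=74.416


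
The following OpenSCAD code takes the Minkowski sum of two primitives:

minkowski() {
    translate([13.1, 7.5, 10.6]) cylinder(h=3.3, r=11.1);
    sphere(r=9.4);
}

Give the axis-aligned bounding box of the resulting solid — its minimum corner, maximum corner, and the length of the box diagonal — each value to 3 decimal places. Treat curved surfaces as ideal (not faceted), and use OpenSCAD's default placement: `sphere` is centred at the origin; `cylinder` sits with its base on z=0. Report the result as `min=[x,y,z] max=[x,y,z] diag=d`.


A = translate([13.1, 7.5, 10.6]) cylinder(h=3.3, r=11.1) → bbox [2,-3.6,10.6] .. [24.2,18.6,13.9]
B = sphere(r=9.4) → bbox [-9.4,-9.4,-9.4] .. [9.4,9.4,9.4]
lo = A.lo+B.lo = [2-9.4, -3.6-9.4, 10.6-9.4] = [-7.400,-13.000,1.200]
hi = A.hi+B.hi = [24.2+9.4, 18.6+9.4, 13.9+9.4] = [33.600,28.000,23.300]
diag = √(41²+41²+22.1²) = √3850.41 = 62.052

min=[-7.400,-13.000,1.200] max=[33.600,28.000,23.300] diag=62.052


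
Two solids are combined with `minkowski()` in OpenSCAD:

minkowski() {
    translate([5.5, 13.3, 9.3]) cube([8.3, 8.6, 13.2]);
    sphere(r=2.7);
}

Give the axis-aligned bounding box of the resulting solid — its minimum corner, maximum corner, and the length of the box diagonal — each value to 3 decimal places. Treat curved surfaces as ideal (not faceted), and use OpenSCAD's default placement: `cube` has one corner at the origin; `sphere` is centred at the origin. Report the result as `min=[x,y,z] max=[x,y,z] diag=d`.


A = translate([5.5, 13.3, 9.3]) cube([8.3, 8.6, 13.2]) → bbox [5.5,13.3,9.3] .. [13.8,21.9,22.5]
B = sphere(r=2.7) → bbox [-2.7,-2.7,-2.7] .. [2.7,2.7,2.7]
lo = A.lo+B.lo = [5.5-2.7, 13.3-2.7, 9.3-2.7] = [2.800,10.600,6.600]
hi = A.hi+B.hi = [13.8+2.7, 21.9+2.7, 22.5+2.7] = [16.500,24.600,25.200]
diag = √(13.7²+14²+18.6²) = √729.65 = 27.012

min=[2.800,10.600,6.600] max=[16.500,24.600,25.200] diag=27.012


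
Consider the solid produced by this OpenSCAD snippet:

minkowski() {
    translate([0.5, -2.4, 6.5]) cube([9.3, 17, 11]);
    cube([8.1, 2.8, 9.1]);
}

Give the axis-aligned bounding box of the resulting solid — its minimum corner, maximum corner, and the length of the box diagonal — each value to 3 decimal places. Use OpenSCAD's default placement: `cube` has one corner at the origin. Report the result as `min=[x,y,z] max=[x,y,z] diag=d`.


A = translate([0.5, -2.4, 6.5]) cube([9.3, 17, 11]) → bbox [0.5,-2.4,6.5] .. [9.8,14.6,17.5]
B = cube([8.1, 2.8, 9.1]) → bbox [0,0,0] .. [8.1,2.8,9.1]
lo = A.lo+B.lo = [0.5+0, -2.4+0, 6.5+0] = [0.500,-2.400,6.500]
hi = A.hi+B.hi = [9.8+8.1, 14.6+2.8, 17.5+9.1] = [17.900,17.400,26.600]
diag = √(17.4²+19.8²+20.1²) = √1098.81 = 33.148

min=[0.500,-2.400,6.500] max=[17.900,17.400,26.600] diag=33.148


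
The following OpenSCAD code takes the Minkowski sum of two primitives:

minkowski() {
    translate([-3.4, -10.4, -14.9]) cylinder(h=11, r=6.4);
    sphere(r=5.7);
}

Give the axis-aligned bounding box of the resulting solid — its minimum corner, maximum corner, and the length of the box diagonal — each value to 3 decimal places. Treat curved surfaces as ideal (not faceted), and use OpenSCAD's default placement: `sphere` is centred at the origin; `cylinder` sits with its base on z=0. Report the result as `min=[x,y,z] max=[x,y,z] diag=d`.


A = translate([-3.4, -10.4, -14.9]) cylinder(h=11, r=6.4) → bbox [-9.8,-16.8,-14.9] .. [3,-4,-3.9]
B = sphere(r=5.7) → bbox [-5.7,-5.7,-5.7] .. [5.7,5.7,5.7]
lo = A.lo+B.lo = [-9.8-5.7, -16.8-5.7, -14.9-5.7] = [-15.500,-22.500,-20.600]
hi = A.hi+B.hi = [3+5.7, -4+5.7, -3.9+5.7] = [8.700,1.700,1.800]
diag = √(24.2²+24.2²+22.4²) = √1673.04 = 40.903

min=[-15.500,-22.500,-20.600] max=[8.700,1.700,1.800] diag=40.903


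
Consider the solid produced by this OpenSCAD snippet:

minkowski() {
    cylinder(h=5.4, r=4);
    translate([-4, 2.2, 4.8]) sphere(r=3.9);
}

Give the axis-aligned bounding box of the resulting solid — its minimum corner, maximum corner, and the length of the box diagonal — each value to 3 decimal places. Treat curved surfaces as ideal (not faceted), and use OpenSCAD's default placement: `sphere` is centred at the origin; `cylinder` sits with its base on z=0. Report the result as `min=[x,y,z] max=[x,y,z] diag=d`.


min=[-11.900,-5.700,0.900] max=[3.900,10.100,14.100] diag=25.952

A = translate([-4, 2.2, 4.8]) sphere(r=3.9) → bbox [-7.9,-1.7,0.9] .. [-0.1,6.1,8.7]
B = cylinder(h=5.4, r=4) → bbox [-4,-4,0] .. [4,4,5.4]
lo = A.lo+B.lo = [-7.9-4, -1.7-4, 0.9+0] = [-11.900,-5.700,0.900]
hi = A.hi+B.hi = [-0.1+4, 6.1+4, 8.7+5.4] = [3.900,10.100,14.100]
diag = √(15.8²+15.8²+13.2²) = √673.52 = 25.952


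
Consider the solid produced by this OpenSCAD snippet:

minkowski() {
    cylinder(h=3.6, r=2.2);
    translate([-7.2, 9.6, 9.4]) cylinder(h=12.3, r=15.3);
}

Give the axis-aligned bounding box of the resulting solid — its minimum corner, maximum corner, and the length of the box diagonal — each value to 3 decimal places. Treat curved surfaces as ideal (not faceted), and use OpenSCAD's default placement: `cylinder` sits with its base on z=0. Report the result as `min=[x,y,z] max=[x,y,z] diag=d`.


min=[-24.700,-7.900,9.400] max=[10.300,27.100,25.300] diag=51.989

A = translate([-7.2, 9.6, 9.4]) cylinder(h=12.3, r=15.3) → bbox [-22.5,-5.7,9.4] .. [8.1,24.9,21.7]
B = cylinder(h=3.6, r=2.2) → bbox [-2.2,-2.2,0] .. [2.2,2.2,3.6]
lo = A.lo+B.lo = [-22.5-2.2, -5.7-2.2, 9.4+0] = [-24.700,-7.900,9.400]
hi = A.hi+B.hi = [8.1+2.2, 24.9+2.2, 21.7+3.6] = [10.300,27.100,25.300]
diag = √(35²+35²+15.9²) = √2702.81 = 51.989


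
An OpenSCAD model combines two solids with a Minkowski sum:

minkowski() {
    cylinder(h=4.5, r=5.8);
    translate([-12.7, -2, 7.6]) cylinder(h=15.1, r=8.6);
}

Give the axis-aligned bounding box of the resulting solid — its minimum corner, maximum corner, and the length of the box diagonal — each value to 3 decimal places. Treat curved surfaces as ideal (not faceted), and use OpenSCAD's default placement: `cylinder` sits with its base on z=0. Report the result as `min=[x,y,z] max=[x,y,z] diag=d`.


min=[-27.100,-16.400,7.600] max=[1.700,12.400,27.200] diag=45.200

A = translate([-12.7, -2, 7.6]) cylinder(h=15.1, r=8.6) → bbox [-21.3,-10.6,7.6] .. [-4.1,6.6,22.7]
B = cylinder(h=4.5, r=5.8) → bbox [-5.8,-5.8,0] .. [5.8,5.8,4.5]
lo = A.lo+B.lo = [-21.3-5.8, -10.6-5.8, 7.6+0] = [-27.100,-16.400,7.600]
hi = A.hi+B.hi = [-4.1+5.8, 6.6+5.8, 22.7+4.5] = [1.700,12.400,27.200]
diag = √(28.8²+28.8²+19.6²) = √2043.04 = 45.200


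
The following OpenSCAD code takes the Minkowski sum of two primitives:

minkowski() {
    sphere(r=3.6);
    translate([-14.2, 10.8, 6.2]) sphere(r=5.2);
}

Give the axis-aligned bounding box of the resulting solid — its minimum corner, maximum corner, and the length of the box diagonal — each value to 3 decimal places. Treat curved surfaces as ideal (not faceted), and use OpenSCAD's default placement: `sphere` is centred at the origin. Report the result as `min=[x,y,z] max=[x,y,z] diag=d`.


A = translate([-14.2, 10.8, 6.2]) sphere(r=5.2) → bbox [-19.4,5.6,1] .. [-9,16,11.4]
B = sphere(r=3.6) → bbox [-3.6,-3.6,-3.6] .. [3.6,3.6,3.6]
lo = A.lo+B.lo = [-19.4-3.6, 5.6-3.6, 1-3.6] = [-23.000,2.000,-2.600]
hi = A.hi+B.hi = [-9+3.6, 16+3.6, 11.4+3.6] = [-5.400,19.600,15.000]
diag = √(17.6²+17.6²+17.6²) = √929.28 = 30.484

min=[-23.000,2.000,-2.600] max=[-5.400,19.600,15.000] diag=30.484


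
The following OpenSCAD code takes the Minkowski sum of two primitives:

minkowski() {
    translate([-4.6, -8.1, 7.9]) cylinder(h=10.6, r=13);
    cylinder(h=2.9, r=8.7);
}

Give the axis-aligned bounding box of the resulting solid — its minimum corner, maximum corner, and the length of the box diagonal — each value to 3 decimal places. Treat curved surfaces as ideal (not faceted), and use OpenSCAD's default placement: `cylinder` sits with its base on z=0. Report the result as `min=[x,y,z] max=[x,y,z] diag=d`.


min=[-26.300,-29.800,7.900] max=[17.100,13.600,21.400] diag=62.844

A = translate([-4.6, -8.1, 7.9]) cylinder(h=10.6, r=13) → bbox [-17.6,-21.1,7.9] .. [8.4,4.9,18.5]
B = cylinder(h=2.9, r=8.7) → bbox [-8.7,-8.7,0] .. [8.7,8.7,2.9]
lo = A.lo+B.lo = [-17.6-8.7, -21.1-8.7, 7.9+0] = [-26.300,-29.800,7.900]
hi = A.hi+B.hi = [8.4+8.7, 4.9+8.7, 18.5+2.9] = [17.100,13.600,21.400]
diag = √(43.4²+43.4²+13.5²) = √3949.37 = 62.844


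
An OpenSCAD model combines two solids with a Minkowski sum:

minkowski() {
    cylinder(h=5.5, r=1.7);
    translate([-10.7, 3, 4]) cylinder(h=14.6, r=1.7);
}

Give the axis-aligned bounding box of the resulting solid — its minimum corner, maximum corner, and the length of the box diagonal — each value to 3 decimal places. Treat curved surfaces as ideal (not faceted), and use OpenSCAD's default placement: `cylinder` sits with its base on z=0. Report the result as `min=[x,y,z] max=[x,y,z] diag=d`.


min=[-14.100,-0.400,4.000] max=[-7.300,6.400,24.100] diag=22.282

A = translate([-10.7, 3, 4]) cylinder(h=14.6, r=1.7) → bbox [-12.4,1.3,4] .. [-9,4.7,18.6]
B = cylinder(h=5.5, r=1.7) → bbox [-1.7,-1.7,0] .. [1.7,1.7,5.5]
lo = A.lo+B.lo = [-12.4-1.7, 1.3-1.7, 4+0] = [-14.100,-0.400,4.000]
hi = A.hi+B.hi = [-9+1.7, 4.7+1.7, 18.6+5.5] = [-7.300,6.400,24.100]
diag = √(6.8²+6.8²+20.1²) = √496.49 = 22.282


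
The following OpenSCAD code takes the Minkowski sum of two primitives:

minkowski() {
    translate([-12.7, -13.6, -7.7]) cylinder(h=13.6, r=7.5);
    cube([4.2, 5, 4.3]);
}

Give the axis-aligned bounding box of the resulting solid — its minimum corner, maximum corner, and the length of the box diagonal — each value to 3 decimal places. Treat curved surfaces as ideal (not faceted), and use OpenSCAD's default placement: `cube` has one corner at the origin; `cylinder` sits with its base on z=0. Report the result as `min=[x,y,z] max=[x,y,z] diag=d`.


A = translate([-12.7, -13.6, -7.7]) cylinder(h=13.6, r=7.5) → bbox [-20.2,-21.1,-7.7] .. [-5.2,-6.1,5.9]
B = cube([4.2, 5, 4.3]) → bbox [0,0,0] .. [4.2,5,4.3]
lo = A.lo+B.lo = [-20.2+0, -21.1+0, -7.7+0] = [-20.200,-21.100,-7.700]
hi = A.hi+B.hi = [-5.2+4.2, -6.1+5, 5.9+4.3] = [-1.000,-1.100,10.200]
diag = √(19.2²+20²+17.9²) = √1089.05 = 33.001

min=[-20.200,-21.100,-7.700] max=[-1.000,-1.100,10.200] diag=33.001


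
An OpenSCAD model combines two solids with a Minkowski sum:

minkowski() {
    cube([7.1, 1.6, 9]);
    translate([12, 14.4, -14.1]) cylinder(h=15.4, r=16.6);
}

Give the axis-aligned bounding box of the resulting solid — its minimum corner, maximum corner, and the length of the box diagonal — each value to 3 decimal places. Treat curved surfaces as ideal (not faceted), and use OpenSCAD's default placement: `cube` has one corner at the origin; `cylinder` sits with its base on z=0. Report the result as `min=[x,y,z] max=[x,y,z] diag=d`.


min=[-4.600,-2.200,-14.100] max=[35.700,32.600,10.300] diag=58.570

A = translate([12, 14.4, -14.1]) cylinder(h=15.4, r=16.6) → bbox [-4.6,-2.2,-14.1] .. [28.6,31,1.3]
B = cube([7.1, 1.6, 9]) → bbox [0,0,0] .. [7.1,1.6,9]
lo = A.lo+B.lo = [-4.6+0, -2.2+0, -14.1+0] = [-4.600,-2.200,-14.100]
hi = A.hi+B.hi = [28.6+7.1, 31+1.6, 1.3+9] = [35.700,32.600,10.300]
diag = √(40.3²+34.8²+24.4²) = √3430.49 = 58.570


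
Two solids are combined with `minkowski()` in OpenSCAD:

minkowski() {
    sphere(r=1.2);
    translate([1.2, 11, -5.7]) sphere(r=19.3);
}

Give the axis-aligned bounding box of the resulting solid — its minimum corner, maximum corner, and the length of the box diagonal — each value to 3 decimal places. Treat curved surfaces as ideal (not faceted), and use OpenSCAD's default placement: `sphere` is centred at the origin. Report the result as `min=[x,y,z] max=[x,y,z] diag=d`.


A = translate([1.2, 11, -5.7]) sphere(r=19.3) → bbox [-18.1,-8.3,-25] .. [20.5,30.3,13.6]
B = sphere(r=1.2) → bbox [-1.2,-1.2,-1.2] .. [1.2,1.2,1.2]
lo = A.lo+B.lo = [-18.1-1.2, -8.3-1.2, -25-1.2] = [-19.300,-9.500,-26.200]
hi = A.hi+B.hi = [20.5+1.2, 30.3+1.2, 13.6+1.2] = [21.700,31.500,14.800]
diag = √(41²+41²+41²) = √5043 = 71.014

min=[-19.300,-9.500,-26.200] max=[21.700,31.500,14.800] diag=71.014


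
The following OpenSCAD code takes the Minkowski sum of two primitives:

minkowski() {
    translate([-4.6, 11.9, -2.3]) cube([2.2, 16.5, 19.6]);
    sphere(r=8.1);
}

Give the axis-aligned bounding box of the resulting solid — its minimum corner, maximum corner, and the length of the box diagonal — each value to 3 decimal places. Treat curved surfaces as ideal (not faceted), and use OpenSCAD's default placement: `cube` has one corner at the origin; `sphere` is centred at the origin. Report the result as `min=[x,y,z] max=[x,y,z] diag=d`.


min=[-12.700,3.800,-10.400] max=[5.700,36.500,25.400] diag=51.860

A = translate([-4.6, 11.9, -2.3]) cube([2.2, 16.5, 19.6]) → bbox [-4.6,11.9,-2.3] .. [-2.4,28.4,17.3]
B = sphere(r=8.1) → bbox [-8.1,-8.1,-8.1] .. [8.1,8.1,8.1]
lo = A.lo+B.lo = [-4.6-8.1, 11.9-8.1, -2.3-8.1] = [-12.700,3.800,-10.400]
hi = A.hi+B.hi = [-2.4+8.1, 28.4+8.1, 17.3+8.1] = [5.700,36.500,25.400]
diag = √(18.4²+32.7²+35.8²) = √2689.49 = 51.860


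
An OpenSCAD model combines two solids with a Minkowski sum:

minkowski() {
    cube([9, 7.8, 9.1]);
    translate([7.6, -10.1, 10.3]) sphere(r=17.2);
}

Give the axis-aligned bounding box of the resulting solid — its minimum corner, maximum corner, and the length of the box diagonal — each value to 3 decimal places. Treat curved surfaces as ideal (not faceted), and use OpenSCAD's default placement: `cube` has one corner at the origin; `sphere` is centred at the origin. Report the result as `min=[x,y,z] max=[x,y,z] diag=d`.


min=[-9.600,-27.300,-6.900] max=[33.800,14.900,36.600] diag=74.543

A = translate([7.6, -10.1, 10.3]) sphere(r=17.2) → bbox [-9.6,-27.3,-6.9] .. [24.8,7.1,27.5]
B = cube([9, 7.8, 9.1]) → bbox [0,0,0] .. [9,7.8,9.1]
lo = A.lo+B.lo = [-9.6+0, -27.3+0, -6.9+0] = [-9.600,-27.300,-6.900]
hi = A.hi+B.hi = [24.8+9, 7.1+7.8, 27.5+9.1] = [33.800,14.900,36.600]
diag = √(43.4²+42.2²+43.5²) = √5556.65 = 74.543


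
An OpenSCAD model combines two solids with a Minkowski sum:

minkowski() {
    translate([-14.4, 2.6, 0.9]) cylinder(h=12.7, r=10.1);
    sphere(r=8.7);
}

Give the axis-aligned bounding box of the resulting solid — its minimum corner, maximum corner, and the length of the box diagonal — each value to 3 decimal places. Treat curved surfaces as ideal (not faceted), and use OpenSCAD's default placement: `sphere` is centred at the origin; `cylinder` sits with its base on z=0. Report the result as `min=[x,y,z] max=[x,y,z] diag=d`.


min=[-33.200,-16.200,-7.800] max=[4.400,21.400,22.300] diag=61.103

A = translate([-14.4, 2.6, 0.9]) cylinder(h=12.7, r=10.1) → bbox [-24.5,-7.5,0.9] .. [-4.3,12.7,13.6]
B = sphere(r=8.7) → bbox [-8.7,-8.7,-8.7] .. [8.7,8.7,8.7]
lo = A.lo+B.lo = [-24.5-8.7, -7.5-8.7, 0.9-8.7] = [-33.200,-16.200,-7.800]
hi = A.hi+B.hi = [-4.3+8.7, 12.7+8.7, 13.6+8.7] = [4.400,21.400,22.300]
diag = √(37.6²+37.6²+30.1²) = √3733.53 = 61.103


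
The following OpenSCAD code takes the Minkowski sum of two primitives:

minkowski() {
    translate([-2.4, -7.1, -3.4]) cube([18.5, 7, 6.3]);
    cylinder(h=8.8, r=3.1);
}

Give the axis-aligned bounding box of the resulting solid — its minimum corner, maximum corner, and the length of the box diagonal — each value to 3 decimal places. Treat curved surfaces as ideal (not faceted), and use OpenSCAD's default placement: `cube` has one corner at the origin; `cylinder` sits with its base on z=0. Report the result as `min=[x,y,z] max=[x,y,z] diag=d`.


min=[-5.500,-10.200,-3.400] max=[19.200,3.000,11.700] diag=31.817

A = translate([-2.4, -7.1, -3.4]) cube([18.5, 7, 6.3]) → bbox [-2.4,-7.1,-3.4] .. [16.1,-0.1,2.9]
B = cylinder(h=8.8, r=3.1) → bbox [-3.1,-3.1,0] .. [3.1,3.1,8.8]
lo = A.lo+B.lo = [-2.4-3.1, -7.1-3.1, -3.4+0] = [-5.500,-10.200,-3.400]
hi = A.hi+B.hi = [16.1+3.1, -0.1+3.1, 2.9+8.8] = [19.200,3.000,11.700]
diag = √(24.7²+13.2²+15.1²) = √1012.34 = 31.817


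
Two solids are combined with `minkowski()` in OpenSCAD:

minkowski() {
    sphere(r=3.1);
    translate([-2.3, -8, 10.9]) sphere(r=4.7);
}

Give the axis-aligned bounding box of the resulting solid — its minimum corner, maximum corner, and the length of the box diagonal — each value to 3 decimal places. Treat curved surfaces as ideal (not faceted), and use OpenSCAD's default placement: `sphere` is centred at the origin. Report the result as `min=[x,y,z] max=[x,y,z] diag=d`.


A = translate([-2.3, -8, 10.9]) sphere(r=4.7) → bbox [-7,-12.7,6.2] .. [2.4,-3.3,15.6]
B = sphere(r=3.1) → bbox [-3.1,-3.1,-3.1] .. [3.1,3.1,3.1]
lo = A.lo+B.lo = [-7-3.1, -12.7-3.1, 6.2-3.1] = [-10.100,-15.800,3.100]
hi = A.hi+B.hi = [2.4+3.1, -3.3+3.1, 15.6+3.1] = [5.500,-0.200,18.700]
diag = √(15.6²+15.6²+15.6²) = √730.08 = 27.020

min=[-10.100,-15.800,3.100] max=[5.500,-0.200,18.700] diag=27.020


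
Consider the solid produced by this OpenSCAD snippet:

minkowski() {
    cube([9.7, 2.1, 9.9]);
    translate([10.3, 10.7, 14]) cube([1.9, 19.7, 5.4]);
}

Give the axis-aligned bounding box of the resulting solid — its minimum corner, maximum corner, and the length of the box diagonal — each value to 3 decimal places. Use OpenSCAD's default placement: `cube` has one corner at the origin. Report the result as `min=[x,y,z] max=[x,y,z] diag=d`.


A = translate([10.3, 10.7, 14]) cube([1.9, 19.7, 5.4]) → bbox [10.3,10.7,14] .. [12.2,30.4,19.4]
B = cube([9.7, 2.1, 9.9]) → bbox [0,0,0] .. [9.7,2.1,9.9]
lo = A.lo+B.lo = [10.3+0, 10.7+0, 14+0] = [10.300,10.700,14.000]
hi = A.hi+B.hi = [12.2+9.7, 30.4+2.1, 19.4+9.9] = [21.900,32.500,29.300]
diag = √(11.6²+21.8²+15.3²) = √843.89 = 29.050

min=[10.300,10.700,14.000] max=[21.900,32.500,29.300] diag=29.050


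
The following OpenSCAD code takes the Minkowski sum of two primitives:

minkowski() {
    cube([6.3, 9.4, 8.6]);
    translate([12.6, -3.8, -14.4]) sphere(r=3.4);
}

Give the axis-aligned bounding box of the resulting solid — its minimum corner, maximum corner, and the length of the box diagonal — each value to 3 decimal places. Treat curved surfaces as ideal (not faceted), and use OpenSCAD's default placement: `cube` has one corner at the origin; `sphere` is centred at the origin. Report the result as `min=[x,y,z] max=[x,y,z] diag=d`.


A = translate([12.6, -3.8, -14.4]) sphere(r=3.4) → bbox [9.2,-7.2,-17.8] .. [16,-0.4,-11]
B = cube([6.3, 9.4, 8.6]) → bbox [0,0,0] .. [6.3,9.4,8.6]
lo = A.lo+B.lo = [9.2+0, -7.2+0, -17.8+0] = [9.200,-7.200,-17.800]
hi = A.hi+B.hi = [16+6.3, -0.4+9.4, -11+8.6] = [22.300,9.000,-2.400]
diag = √(13.1²+16.2²+15.4²) = √671.21 = 25.908

min=[9.200,-7.200,-17.800] max=[22.300,9.000,-2.400] diag=25.908


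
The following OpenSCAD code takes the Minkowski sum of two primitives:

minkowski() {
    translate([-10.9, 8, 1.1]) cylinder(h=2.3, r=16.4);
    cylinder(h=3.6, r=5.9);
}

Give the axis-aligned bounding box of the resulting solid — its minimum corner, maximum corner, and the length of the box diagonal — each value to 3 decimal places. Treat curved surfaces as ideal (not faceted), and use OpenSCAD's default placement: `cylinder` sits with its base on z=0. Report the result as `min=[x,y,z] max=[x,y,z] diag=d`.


A = translate([-10.9, 8, 1.1]) cylinder(h=2.3, r=16.4) → bbox [-27.3,-8.4,1.1] .. [5.5,24.4,3.4]
B = cylinder(h=3.6, r=5.9) → bbox [-5.9,-5.9,0] .. [5.9,5.9,3.6]
lo = A.lo+B.lo = [-27.3-5.9, -8.4-5.9, 1.1+0] = [-33.200,-14.300,1.100]
hi = A.hi+B.hi = [5.5+5.9, 24.4+5.9, 3.4+3.6] = [11.400,30.300,7.000]
diag = √(44.6²+44.6²+5.9²) = √4013.13 = 63.349

min=[-33.200,-14.300,1.100] max=[11.400,30.300,7.000] diag=63.349


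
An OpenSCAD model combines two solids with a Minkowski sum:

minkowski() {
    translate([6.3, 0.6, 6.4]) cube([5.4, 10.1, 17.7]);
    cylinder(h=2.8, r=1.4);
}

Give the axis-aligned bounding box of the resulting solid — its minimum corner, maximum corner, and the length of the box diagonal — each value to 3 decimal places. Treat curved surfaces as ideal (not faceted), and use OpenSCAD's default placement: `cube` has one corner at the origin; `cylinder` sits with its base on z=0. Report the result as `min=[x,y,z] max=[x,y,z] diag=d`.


min=[4.900,-0.800,6.400] max=[13.100,12.100,26.900] diag=25.571

A = translate([6.3, 0.6, 6.4]) cube([5.4, 10.1, 17.7]) → bbox [6.3,0.6,6.4] .. [11.7,10.7,24.1]
B = cylinder(h=2.8, r=1.4) → bbox [-1.4,-1.4,0] .. [1.4,1.4,2.8]
lo = A.lo+B.lo = [6.3-1.4, 0.6-1.4, 6.4+0] = [4.900,-0.800,6.400]
hi = A.hi+B.hi = [11.7+1.4, 10.7+1.4, 24.1+2.8] = [13.100,12.100,26.900]
diag = √(8.2²+12.9²+20.5²) = √653.9 = 25.571


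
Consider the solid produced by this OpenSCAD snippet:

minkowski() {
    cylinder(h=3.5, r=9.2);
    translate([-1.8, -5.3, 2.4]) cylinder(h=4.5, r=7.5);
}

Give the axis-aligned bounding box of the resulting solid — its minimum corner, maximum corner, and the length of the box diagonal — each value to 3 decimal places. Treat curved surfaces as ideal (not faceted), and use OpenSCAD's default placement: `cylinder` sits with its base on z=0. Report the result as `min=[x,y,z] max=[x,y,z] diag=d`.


A = translate([-1.8, -5.3, 2.4]) cylinder(h=4.5, r=7.5) → bbox [-9.3,-12.8,2.4] .. [5.7,2.2,6.9]
B = cylinder(h=3.5, r=9.2) → bbox [-9.2,-9.2,0] .. [9.2,9.2,3.5]
lo = A.lo+B.lo = [-9.3-9.2, -12.8-9.2, 2.4+0] = [-18.500,-22.000,2.400]
hi = A.hi+B.hi = [5.7+9.2, 2.2+9.2, 6.9+3.5] = [14.900,11.400,10.400]
diag = √(33.4²+33.4²+8²) = √2295.12 = 47.907

min=[-18.500,-22.000,2.400] max=[14.900,11.400,10.400] diag=47.907


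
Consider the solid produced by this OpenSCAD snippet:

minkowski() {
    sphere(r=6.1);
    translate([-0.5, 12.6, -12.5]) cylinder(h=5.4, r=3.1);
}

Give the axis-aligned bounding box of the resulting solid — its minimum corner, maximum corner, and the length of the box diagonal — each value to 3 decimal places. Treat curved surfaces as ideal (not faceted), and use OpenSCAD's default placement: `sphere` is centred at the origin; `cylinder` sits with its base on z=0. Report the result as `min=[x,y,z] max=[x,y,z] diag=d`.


min=[-9.700,3.400,-18.600] max=[8.700,21.800,-1.000] diag=31.415

A = translate([-0.5, 12.6, -12.5]) cylinder(h=5.4, r=3.1) → bbox [-3.6,9.5,-12.5] .. [2.6,15.7,-7.1]
B = sphere(r=6.1) → bbox [-6.1,-6.1,-6.1] .. [6.1,6.1,6.1]
lo = A.lo+B.lo = [-3.6-6.1, 9.5-6.1, -12.5-6.1] = [-9.700,3.400,-18.600]
hi = A.hi+B.hi = [2.6+6.1, 15.7+6.1, -7.1+6.1] = [8.700,21.800,-1.000]
diag = √(18.4²+18.4²+17.6²) = √986.88 = 31.415


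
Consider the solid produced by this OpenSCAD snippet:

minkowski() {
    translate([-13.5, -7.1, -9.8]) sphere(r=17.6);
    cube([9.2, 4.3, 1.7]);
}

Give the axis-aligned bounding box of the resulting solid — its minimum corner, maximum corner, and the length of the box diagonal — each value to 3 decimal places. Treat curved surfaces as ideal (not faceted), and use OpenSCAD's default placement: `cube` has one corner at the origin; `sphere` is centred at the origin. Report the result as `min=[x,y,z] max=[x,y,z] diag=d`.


A = translate([-13.5, -7.1, -9.8]) sphere(r=17.6) → bbox [-31.1,-24.7,-27.4] .. [4.1,10.5,7.8]
B = cube([9.2, 4.3, 1.7]) → bbox [0,0,0] .. [9.2,4.3,1.7]
lo = A.lo+B.lo = [-31.1+0, -24.7+0, -27.4+0] = [-31.100,-24.700,-27.400]
hi = A.hi+B.hi = [4.1+9.2, 10.5+4.3, 7.8+1.7] = [13.300,14.800,9.500]
diag = √(44.4²+39.5²+36.9²) = √4893.22 = 69.952

min=[-31.100,-24.700,-27.400] max=[13.300,14.800,9.500] diag=69.952


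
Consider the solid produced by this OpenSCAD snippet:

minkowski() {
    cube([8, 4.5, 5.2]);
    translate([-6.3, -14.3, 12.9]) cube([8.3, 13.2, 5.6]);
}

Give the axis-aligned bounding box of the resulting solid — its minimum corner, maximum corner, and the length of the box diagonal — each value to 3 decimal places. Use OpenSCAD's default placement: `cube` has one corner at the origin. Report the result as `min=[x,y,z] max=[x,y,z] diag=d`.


A = translate([-6.3, -14.3, 12.9]) cube([8.3, 13.2, 5.6]) → bbox [-6.3,-14.3,12.9] .. [2,-1.1,18.5]
B = cube([8, 4.5, 5.2]) → bbox [0,0,0] .. [8,4.5,5.2]
lo = A.lo+B.lo = [-6.3+0, -14.3+0, 12.9+0] = [-6.300,-14.300,12.900]
hi = A.hi+B.hi = [2+8, -1.1+4.5, 18.5+5.2] = [10.000,3.400,23.700]
diag = √(16.3²+17.7²+10.8²) = √695.62 = 26.375

min=[-6.300,-14.300,12.900] max=[10.000,3.400,23.700] diag=26.375


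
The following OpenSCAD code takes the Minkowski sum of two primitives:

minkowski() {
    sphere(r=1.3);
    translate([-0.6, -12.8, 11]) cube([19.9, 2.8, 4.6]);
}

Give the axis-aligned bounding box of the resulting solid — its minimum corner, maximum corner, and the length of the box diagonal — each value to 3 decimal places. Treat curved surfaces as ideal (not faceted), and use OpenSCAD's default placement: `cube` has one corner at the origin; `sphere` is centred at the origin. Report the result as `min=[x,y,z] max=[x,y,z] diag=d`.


min=[-1.900,-14.100,9.700] max=[20.600,-8.700,16.900] diag=24.233

A = translate([-0.6, -12.8, 11]) cube([19.9, 2.8, 4.6]) → bbox [-0.6,-12.8,11] .. [19.3,-10,15.6]
B = sphere(r=1.3) → bbox [-1.3,-1.3,-1.3] .. [1.3,1.3,1.3]
lo = A.lo+B.lo = [-0.6-1.3, -12.8-1.3, 11-1.3] = [-1.900,-14.100,9.700]
hi = A.hi+B.hi = [19.3+1.3, -10+1.3, 15.6+1.3] = [20.600,-8.700,16.900]
diag = √(22.5²+5.4²+7.2²) = √587.25 = 24.233


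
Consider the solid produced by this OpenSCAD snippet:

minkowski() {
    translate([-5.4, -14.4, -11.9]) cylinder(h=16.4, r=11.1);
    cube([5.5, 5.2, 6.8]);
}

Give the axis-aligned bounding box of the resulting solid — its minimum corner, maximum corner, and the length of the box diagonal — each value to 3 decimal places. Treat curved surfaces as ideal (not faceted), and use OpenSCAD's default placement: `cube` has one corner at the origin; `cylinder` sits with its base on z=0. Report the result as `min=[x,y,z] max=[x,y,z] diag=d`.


A = translate([-5.4, -14.4, -11.9]) cylinder(h=16.4, r=11.1) → bbox [-16.5,-25.5,-11.9] .. [5.7,-3.3,4.5]
B = cube([5.5, 5.2, 6.8]) → bbox [0,0,0] .. [5.5,5.2,6.8]
lo = A.lo+B.lo = [-16.5+0, -25.5+0, -11.9+0] = [-16.500,-25.500,-11.900]
hi = A.hi+B.hi = [5.7+5.5, -3.3+5.2, 4.5+6.8] = [11.200,1.900,11.300]
diag = √(27.7²+27.4²+23.2²) = √2056.29 = 45.346

min=[-16.500,-25.500,-11.900] max=[11.200,1.900,11.300] diag=45.346


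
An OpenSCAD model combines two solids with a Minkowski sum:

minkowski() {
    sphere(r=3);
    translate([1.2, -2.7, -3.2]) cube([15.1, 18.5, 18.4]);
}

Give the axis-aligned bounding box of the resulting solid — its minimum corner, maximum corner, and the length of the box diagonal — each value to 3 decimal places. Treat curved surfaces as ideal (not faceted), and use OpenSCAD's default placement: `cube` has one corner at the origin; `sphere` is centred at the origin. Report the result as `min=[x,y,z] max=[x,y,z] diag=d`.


min=[-1.800,-5.700,-6.200] max=[19.300,18.800,18.200] diag=40.507

A = translate([1.2, -2.7, -3.2]) cube([15.1, 18.5, 18.4]) → bbox [1.2,-2.7,-3.2] .. [16.3,15.8,15.2]
B = sphere(r=3) → bbox [-3,-3,-3] .. [3,3,3]
lo = A.lo+B.lo = [1.2-3, -2.7-3, -3.2-3] = [-1.800,-5.700,-6.200]
hi = A.hi+B.hi = [16.3+3, 15.8+3, 15.2+3] = [19.300,18.800,18.200]
diag = √(21.1²+24.5²+24.4²) = √1640.82 = 40.507


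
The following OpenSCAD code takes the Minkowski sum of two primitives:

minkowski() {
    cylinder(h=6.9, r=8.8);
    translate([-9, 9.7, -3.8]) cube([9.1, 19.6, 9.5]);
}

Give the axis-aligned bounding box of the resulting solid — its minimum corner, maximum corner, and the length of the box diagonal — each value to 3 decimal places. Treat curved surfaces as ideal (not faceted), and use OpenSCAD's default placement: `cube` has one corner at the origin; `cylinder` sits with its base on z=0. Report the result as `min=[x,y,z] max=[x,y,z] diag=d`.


A = translate([-9, 9.7, -3.8]) cube([9.1, 19.6, 9.5]) → bbox [-9,9.7,-3.8] .. [0.1,29.3,5.7]
B = cylinder(h=6.9, r=8.8) → bbox [-8.8,-8.8,0] .. [8.8,8.8,6.9]
lo = A.lo+B.lo = [-9-8.8, 9.7-8.8, -3.8+0] = [-17.800,0.900,-3.800]
hi = A.hi+B.hi = [0.1+8.8, 29.3+8.8, 5.7+6.9] = [8.900,38.100,12.600]
diag = √(26.7²+37.2²+16.4²) = √2365.69 = 48.638

min=[-17.800,0.900,-3.800] max=[8.900,38.100,12.600] diag=48.638


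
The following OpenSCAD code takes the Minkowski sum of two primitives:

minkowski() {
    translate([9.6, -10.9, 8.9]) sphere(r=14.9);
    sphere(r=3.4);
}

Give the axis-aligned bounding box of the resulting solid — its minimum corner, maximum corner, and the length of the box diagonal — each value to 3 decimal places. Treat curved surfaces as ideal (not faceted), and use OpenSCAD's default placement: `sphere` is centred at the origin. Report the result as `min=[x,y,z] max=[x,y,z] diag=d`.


min=[-8.700,-29.200,-9.400] max=[27.900,7.400,27.200] diag=63.393

A = translate([9.6, -10.9, 8.9]) sphere(r=14.9) → bbox [-5.3,-25.8,-6] .. [24.5,4,23.8]
B = sphere(r=3.4) → bbox [-3.4,-3.4,-3.4] .. [3.4,3.4,3.4]
lo = A.lo+B.lo = [-5.3-3.4, -25.8-3.4, -6-3.4] = [-8.700,-29.200,-9.400]
hi = A.hi+B.hi = [24.5+3.4, 4+3.4, 23.8+3.4] = [27.900,7.400,27.200]
diag = √(36.6²+36.6²+36.6²) = √4018.68 = 63.393


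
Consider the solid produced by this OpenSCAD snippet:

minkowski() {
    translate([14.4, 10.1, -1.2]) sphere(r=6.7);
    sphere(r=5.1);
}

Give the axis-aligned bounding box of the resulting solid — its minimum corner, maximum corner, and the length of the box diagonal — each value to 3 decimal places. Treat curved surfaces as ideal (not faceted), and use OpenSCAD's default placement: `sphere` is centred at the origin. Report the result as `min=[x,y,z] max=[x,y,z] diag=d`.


A = translate([14.4, 10.1, -1.2]) sphere(r=6.7) → bbox [7.7,3.4,-7.9] .. [21.1,16.8,5.5]
B = sphere(r=5.1) → bbox [-5.1,-5.1,-5.1] .. [5.1,5.1,5.1]
lo = A.lo+B.lo = [7.7-5.1, 3.4-5.1, -7.9-5.1] = [2.600,-1.700,-13.000]
hi = A.hi+B.hi = [21.1+5.1, 16.8+5.1, 5.5+5.1] = [26.200,21.900,10.600]
diag = √(23.6²+23.6²+23.6²) = √1670.88 = 40.876

min=[2.600,-1.700,-13.000] max=[26.200,21.900,10.600] diag=40.876


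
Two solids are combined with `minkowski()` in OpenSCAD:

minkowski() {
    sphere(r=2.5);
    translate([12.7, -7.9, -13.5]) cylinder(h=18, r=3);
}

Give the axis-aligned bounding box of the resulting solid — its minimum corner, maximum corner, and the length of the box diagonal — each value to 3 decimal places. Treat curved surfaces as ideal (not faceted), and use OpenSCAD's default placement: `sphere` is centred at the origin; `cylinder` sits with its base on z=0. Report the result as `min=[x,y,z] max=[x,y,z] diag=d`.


A = translate([12.7, -7.9, -13.5]) cylinder(h=18, r=3) → bbox [9.7,-10.9,-13.5] .. [15.7,-4.9,4.5]
B = sphere(r=2.5) → bbox [-2.5,-2.5,-2.5] .. [2.5,2.5,2.5]
lo = A.lo+B.lo = [9.7-2.5, -10.9-2.5, -13.5-2.5] = [7.200,-13.400,-16.000]
hi = A.hi+B.hi = [15.7+2.5, -4.9+2.5, 4.5+2.5] = [18.200,-2.400,7.000]
diag = √(11²+11²+23²) = √771 = 27.767

min=[7.200,-13.400,-16.000] max=[18.200,-2.400,7.000] diag=27.767


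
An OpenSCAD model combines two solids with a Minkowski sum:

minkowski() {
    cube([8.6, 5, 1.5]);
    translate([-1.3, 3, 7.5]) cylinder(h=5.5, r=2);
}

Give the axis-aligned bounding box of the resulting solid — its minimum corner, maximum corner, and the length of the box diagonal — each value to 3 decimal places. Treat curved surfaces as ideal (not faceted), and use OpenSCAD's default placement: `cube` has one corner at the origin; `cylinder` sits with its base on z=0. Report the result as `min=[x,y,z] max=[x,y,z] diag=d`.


min=[-3.300,1.000,7.500] max=[9.300,10.000,14.500] diag=16.993

A = translate([-1.3, 3, 7.5]) cylinder(h=5.5, r=2) → bbox [-3.3,1,7.5] .. [0.7,5,13]
B = cube([8.6, 5, 1.5]) → bbox [0,0,0] .. [8.6,5,1.5]
lo = A.lo+B.lo = [-3.3+0, 1+0, 7.5+0] = [-3.300,1.000,7.500]
hi = A.hi+B.hi = [0.7+8.6, 5+5, 13+1.5] = [9.300,10.000,14.500]
diag = √(12.6²+9²+7²) = √288.76 = 16.993


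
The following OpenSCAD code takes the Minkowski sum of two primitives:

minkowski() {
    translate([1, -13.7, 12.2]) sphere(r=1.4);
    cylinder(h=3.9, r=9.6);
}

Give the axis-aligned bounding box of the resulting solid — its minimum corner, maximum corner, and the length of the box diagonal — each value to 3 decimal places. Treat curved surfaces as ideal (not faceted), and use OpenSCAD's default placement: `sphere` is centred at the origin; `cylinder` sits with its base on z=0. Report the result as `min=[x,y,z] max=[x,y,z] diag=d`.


A = translate([1, -13.7, 12.2]) sphere(r=1.4) → bbox [-0.4,-15.1,10.8] .. [2.4,-12.3,13.6]
B = cylinder(h=3.9, r=9.6) → bbox [-9.6,-9.6,0] .. [9.6,9.6,3.9]
lo = A.lo+B.lo = [-0.4-9.6, -15.1-9.6, 10.8+0] = [-10.000,-24.700,10.800]
hi = A.hi+B.hi = [2.4+9.6, -12.3+9.6, 13.6+3.9] = [12.000,-2.700,17.500]
diag = √(22²+22²+6.7²) = √1012.89 = 31.826

min=[-10.000,-24.700,10.800] max=[12.000,-2.700,17.500] diag=31.826


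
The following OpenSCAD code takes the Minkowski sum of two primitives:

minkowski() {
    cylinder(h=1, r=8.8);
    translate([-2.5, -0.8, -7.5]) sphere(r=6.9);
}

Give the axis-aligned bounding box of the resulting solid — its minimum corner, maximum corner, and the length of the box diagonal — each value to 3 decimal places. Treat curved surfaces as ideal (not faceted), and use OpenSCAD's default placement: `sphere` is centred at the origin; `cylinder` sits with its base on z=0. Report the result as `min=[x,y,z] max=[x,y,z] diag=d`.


min=[-18.200,-16.500,-14.400] max=[13.200,14.900,0.400] diag=46.808

A = translate([-2.5, -0.8, -7.5]) sphere(r=6.9) → bbox [-9.4,-7.7,-14.4] .. [4.4,6.1,-0.6]
B = cylinder(h=1, r=8.8) → bbox [-8.8,-8.8,0] .. [8.8,8.8,1]
lo = A.lo+B.lo = [-9.4-8.8, -7.7-8.8, -14.4+0] = [-18.200,-16.500,-14.400]
hi = A.hi+B.hi = [4.4+8.8, 6.1+8.8, -0.6+1] = [13.200,14.900,0.400]
diag = √(31.4²+31.4²+14.8²) = √2190.96 = 46.808


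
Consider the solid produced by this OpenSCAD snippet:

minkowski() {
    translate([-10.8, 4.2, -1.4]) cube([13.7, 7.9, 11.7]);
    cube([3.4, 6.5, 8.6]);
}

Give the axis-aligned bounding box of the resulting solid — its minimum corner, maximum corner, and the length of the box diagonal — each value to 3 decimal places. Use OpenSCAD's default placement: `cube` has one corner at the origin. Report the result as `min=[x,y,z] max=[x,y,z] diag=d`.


A = translate([-10.8, 4.2, -1.4]) cube([13.7, 7.9, 11.7]) → bbox [-10.8,4.2,-1.4] .. [2.9,12.1,10.3]
B = cube([3.4, 6.5, 8.6]) → bbox [0,0,0] .. [3.4,6.5,8.6]
lo = A.lo+B.lo = [-10.8+0, 4.2+0, -1.4+0] = [-10.800,4.200,-1.400]
hi = A.hi+B.hi = [2.9+3.4, 12.1+6.5, 10.3+8.6] = [6.300,18.600,18.900]
diag = √(17.1²+14.4²+20.3²) = √911.86 = 30.197

min=[-10.800,4.200,-1.400] max=[6.300,18.600,18.900] diag=30.197


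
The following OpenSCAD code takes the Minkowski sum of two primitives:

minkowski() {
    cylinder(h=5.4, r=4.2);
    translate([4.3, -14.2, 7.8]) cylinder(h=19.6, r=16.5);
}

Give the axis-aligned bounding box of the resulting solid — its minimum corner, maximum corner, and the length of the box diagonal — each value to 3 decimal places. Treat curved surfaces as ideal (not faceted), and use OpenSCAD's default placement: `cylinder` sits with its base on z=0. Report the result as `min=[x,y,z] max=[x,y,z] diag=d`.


A = translate([4.3, -14.2, 7.8]) cylinder(h=19.6, r=16.5) → bbox [-12.2,-30.7,7.8] .. [20.8,2.3,27.4]
B = cylinder(h=5.4, r=4.2) → bbox [-4.2,-4.2,0] .. [4.2,4.2,5.4]
lo = A.lo+B.lo = [-12.2-4.2, -30.7-4.2, 7.8+0] = [-16.400,-34.900,7.800]
hi = A.hi+B.hi = [20.8+4.2, 2.3+4.2, 27.4+5.4] = [25.000,6.500,32.800]
diag = √(41.4²+41.4²+25²) = √4052.92 = 63.663

min=[-16.400,-34.900,7.800] max=[25.000,6.500,32.800] diag=63.663


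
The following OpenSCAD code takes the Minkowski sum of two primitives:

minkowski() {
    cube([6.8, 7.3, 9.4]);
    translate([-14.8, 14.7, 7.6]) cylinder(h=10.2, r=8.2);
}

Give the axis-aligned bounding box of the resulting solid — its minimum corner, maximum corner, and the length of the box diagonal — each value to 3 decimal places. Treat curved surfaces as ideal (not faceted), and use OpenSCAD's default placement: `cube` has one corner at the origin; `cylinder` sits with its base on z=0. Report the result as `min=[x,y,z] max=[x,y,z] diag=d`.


min=[-23.000,6.500,7.600] max=[0.200,30.200,27.200] diag=38.524

A = translate([-14.8, 14.7, 7.6]) cylinder(h=10.2, r=8.2) → bbox [-23,6.5,7.6] .. [-6.6,22.9,17.8]
B = cube([6.8, 7.3, 9.4]) → bbox [0,0,0] .. [6.8,7.3,9.4]
lo = A.lo+B.lo = [-23+0, 6.5+0, 7.6+0] = [-23.000,6.500,7.600]
hi = A.hi+B.hi = [-6.6+6.8, 22.9+7.3, 17.8+9.4] = [0.200,30.200,27.200]
diag = √(23.2²+23.7²+19.6²) = √1484.09 = 38.524
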